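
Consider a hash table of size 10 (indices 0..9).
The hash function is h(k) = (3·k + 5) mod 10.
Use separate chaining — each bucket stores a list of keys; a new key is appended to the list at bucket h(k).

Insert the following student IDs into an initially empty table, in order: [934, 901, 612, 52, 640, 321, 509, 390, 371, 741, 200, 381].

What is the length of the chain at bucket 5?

3

934 -> bucket 7
901 -> bucket 8
612 -> bucket 1
52 -> bucket 1 (collision)
640 -> bucket 5
321 -> bucket 8 (collision)
509 -> bucket 2
390 -> bucket 5 (collision)
371 -> bucket 8 (collision)
741 -> bucket 8 (collision)
200 -> bucket 5 (collision)
381 -> bucket 8 (collision)
Final buckets:
0: _
1: 612 -> 52
2: 509
3: _
4: _
5: 640 -> 390 -> 200
6: _
7: 934
8: 901 -> 321 -> 371 -> 741 -> 381
9: _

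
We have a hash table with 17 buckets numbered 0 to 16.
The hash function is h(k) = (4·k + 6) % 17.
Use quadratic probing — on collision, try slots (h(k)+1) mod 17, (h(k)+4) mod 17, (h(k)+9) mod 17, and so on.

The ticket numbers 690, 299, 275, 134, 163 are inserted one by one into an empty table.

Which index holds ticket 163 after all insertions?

Insert 690: h=12, slot 12 empty → index 12.
Insert 299: h=12, slot 12 occupied → index 13.
Insert 275: h=1, slot 1 empty → index 1.
Insert 134: h=15, slot 15 empty → index 15.
Insert 163: h=12, slots 12,13 occupied → index 16.
Table: [—, 275, —, —, —, —, —, —, —, —, —, —, 690, 299, —, 134, 163]

16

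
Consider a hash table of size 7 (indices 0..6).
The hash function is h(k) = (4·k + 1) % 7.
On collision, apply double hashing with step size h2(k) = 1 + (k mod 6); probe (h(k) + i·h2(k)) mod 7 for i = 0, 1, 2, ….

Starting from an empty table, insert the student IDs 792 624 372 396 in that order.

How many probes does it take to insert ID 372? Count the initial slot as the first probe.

3

Insert 792: h=5, slot 5 empty -> index 5.
Insert 624: h=5, h2=1, slot 5 occupied -> index 6.
Insert 372: h=5, h2=1, slots 5,6 occupied -> index 0.
Insert 396: h=3, slot 3 empty -> index 3.
Table: [372, _, _, 396, _, 792, 624]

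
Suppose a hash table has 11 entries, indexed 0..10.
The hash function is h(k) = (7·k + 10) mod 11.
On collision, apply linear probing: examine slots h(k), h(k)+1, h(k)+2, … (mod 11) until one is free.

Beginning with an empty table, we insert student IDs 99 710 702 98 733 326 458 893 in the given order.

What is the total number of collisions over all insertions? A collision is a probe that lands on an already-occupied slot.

99 hashes to 10; slot 10 is free => place at 10.
710 hashes to 8; slot 8 is free => place at 8.
702 hashes to 7; slot 7 is free => place at 7.
98 hashes to 3; slot 3 is free => place at 3.
733 hashes to 4; slot 4 is free => place at 4.
326 hashes to 4; 4 taken => place at 5.
458 hashes to 4; 4,5 taken => place at 6.
893 hashes to 2; slot 2 is free => place at 2.
Table: [_, _, 893, 98, 733, 326, 458, 702, 710, _, 99]

3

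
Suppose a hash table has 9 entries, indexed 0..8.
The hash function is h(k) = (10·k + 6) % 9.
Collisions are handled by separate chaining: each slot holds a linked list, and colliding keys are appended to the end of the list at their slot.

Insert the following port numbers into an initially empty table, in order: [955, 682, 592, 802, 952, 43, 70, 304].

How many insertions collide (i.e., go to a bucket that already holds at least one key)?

6

Insert 955: h=7, bucket 7 empty → new chain.
Insert 682: h=4, bucket 4 empty → new chain.
Insert 592: h=4, bucket 4 nonempty → append to chain.
Insert 802: h=7, bucket 7 nonempty → append to chain.
Insert 952: h=4, bucket 4 nonempty → append to chain.
Insert 43: h=4, bucket 4 nonempty → append to chain.
Insert 70: h=4, bucket 4 nonempty → append to chain.
Insert 304: h=4, bucket 4 nonempty → append to chain.
Final buckets:
0: -
1: -
2: -
3: -
4: 682 -> 592 -> 952 -> 43 -> 70 -> 304
5: -
6: -
7: 955 -> 802
8: -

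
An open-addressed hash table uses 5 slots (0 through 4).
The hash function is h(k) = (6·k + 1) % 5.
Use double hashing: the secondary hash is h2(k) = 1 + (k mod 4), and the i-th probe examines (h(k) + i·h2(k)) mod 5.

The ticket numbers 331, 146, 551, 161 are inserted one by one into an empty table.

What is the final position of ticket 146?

331: h=2 => slot 2
146: h=2, h2=3, probe 2,0 => slot 0
551: h=2, h2=4, probe 2,1 => slot 1
161: h=2, h2=2, probe 2,4 => slot 4
Table: [146, 551, 331, —, 161]

0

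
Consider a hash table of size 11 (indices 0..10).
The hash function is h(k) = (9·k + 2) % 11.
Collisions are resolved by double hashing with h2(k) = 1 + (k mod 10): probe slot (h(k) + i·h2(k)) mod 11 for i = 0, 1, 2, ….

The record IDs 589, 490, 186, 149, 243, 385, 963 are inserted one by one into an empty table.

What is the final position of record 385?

3

Insert 589: h=1, slot 1 empty → index 1.
Insert 490: h=1, h2=1, slot 1 occupied → index 2.
Insert 186: h=4, slot 4 empty → index 4.
Insert 149: h=1, h2=10, slot 1 occupied → index 0.
Insert 243: h=0, h2=4, slots 0,4 occupied → index 8.
Insert 385: h=2, h2=6, slots 2,8 occupied → index 3.
Insert 963: h=1, h2=4, slot 1 occupied → index 5.
Table: [149, 589, 490, 385, 186, 963, -, -, 243, -, -]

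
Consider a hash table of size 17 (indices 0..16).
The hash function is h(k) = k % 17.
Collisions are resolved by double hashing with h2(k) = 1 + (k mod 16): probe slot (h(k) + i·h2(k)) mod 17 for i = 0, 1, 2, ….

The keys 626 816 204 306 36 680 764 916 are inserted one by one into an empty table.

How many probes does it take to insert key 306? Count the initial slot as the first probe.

2

Insert 626: h=14, slot 14 empty → index 14.
Insert 816: h=0, slot 0 empty → index 0.
Insert 204: h=0, h2=13, slot 0 occupied → index 13.
Insert 306: h=0, h2=3, slot 0 occupied → index 3.
Insert 36: h=2, slot 2 empty → index 2.
Insert 680: h=0, h2=9, slot 0 occupied → index 9.
Insert 764: h=16, slot 16 empty → index 16.
Insert 916: h=15, slot 15 empty → index 15.
Table: [816, ., 36, 306, ., ., ., ., ., 680, ., ., ., 204, 626, 916, 764]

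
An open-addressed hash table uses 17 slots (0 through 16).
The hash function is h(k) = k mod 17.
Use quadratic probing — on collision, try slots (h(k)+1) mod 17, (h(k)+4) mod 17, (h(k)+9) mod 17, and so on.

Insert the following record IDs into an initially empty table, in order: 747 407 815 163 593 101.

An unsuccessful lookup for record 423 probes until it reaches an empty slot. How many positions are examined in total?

Insert 747: h=16, slot 16 empty -> index 16.
Insert 407: h=16, slot 16 occupied -> index 0.
Insert 815: h=16, slots 16,0 occupied -> index 3.
Insert 163: h=10, slot 10 empty -> index 10.
Insert 593: h=15, slot 15 empty -> index 15.
Insert 101: h=16, slots 16,0,3 occupied -> index 8.
Table: [407, ., ., 815, ., ., ., ., 101, ., 163, ., ., ., ., 593, 747]
Lookup 423: h=15, probe 15,16,2 → slot 2 empty, not found.

3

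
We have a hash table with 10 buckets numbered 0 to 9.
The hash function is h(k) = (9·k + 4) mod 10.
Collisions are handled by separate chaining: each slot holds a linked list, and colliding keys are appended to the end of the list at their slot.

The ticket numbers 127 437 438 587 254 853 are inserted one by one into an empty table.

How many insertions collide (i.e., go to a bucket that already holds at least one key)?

2

Insert 127: h=7, bucket 7 empty → new chain.
Insert 437: h=7, bucket 7 nonempty → append to chain.
Insert 438: h=6, bucket 6 empty → new chain.
Insert 587: h=7, bucket 7 nonempty → append to chain.
Insert 254: h=0, bucket 0 empty → new chain.
Insert 853: h=1, bucket 1 empty → new chain.
Final buckets:
0: 254
1: 853
2: _
3: _
4: _
5: _
6: 438
7: 127 -> 437 -> 587
8: _
9: _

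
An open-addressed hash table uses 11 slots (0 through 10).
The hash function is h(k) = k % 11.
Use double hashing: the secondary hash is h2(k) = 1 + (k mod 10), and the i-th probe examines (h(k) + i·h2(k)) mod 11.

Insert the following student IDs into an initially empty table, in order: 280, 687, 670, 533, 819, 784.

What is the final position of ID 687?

Insert 280: h=5, slot 5 empty → index 5.
Insert 687: h=5, h2=8, slot 5 occupied → index 2.
Insert 670: h=10, slot 10 empty → index 10.
Insert 533: h=5, h2=4, slot 5 occupied → index 9.
Insert 819: h=5, h2=10, slot 5 occupied → index 4.
Insert 784: h=3, slot 3 empty → index 3.
Table: [., ., 687, 784, 819, 280, ., ., ., 533, 670]

2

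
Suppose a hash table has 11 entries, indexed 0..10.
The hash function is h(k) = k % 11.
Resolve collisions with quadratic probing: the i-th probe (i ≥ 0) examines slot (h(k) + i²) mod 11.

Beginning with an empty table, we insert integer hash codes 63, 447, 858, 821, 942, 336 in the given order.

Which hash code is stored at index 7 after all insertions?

447

Insert 63: h=8, slot 8 empty => index 8.
Insert 447: h=7, slot 7 empty => index 7.
Insert 858: h=0, slot 0 empty => index 0.
Insert 821: h=7, slots 7,8,0 occupied => index 5.
Insert 942: h=7, slots 7,8,0,5 occupied => index 1.
Insert 336: h=6, slot 6 empty => index 6.
Table: [858, 942, -, -, -, 821, 336, 447, 63, -, -]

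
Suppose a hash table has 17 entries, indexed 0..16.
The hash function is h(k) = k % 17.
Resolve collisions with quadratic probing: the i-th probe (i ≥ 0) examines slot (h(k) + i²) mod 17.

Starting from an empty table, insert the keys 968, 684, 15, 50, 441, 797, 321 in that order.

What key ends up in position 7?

Insert 968: h=16, slot 16 empty → index 16.
Insert 684: h=4, slot 4 empty → index 4.
Insert 15: h=15, slot 15 empty → index 15.
Insert 50: h=16, slot 16 occupied → index 0.
Insert 441: h=16, slots 16,0 occupied → index 3.
Insert 797: h=15, slots 15,16 occupied → index 2.
Insert 321: h=15, slots 15,16,2 occupied → index 7.
Table: [50, —, 797, 441, 684, —, —, 321, —, —, —, —, —, —, —, 15, 968]

321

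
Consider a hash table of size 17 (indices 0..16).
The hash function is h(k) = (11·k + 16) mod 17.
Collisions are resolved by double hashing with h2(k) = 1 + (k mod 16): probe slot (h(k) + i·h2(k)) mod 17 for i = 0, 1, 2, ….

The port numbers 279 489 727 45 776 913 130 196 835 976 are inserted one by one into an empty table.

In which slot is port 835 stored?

Insert 279: h=8, slot 8 empty → index 8.
Insert 489: h=6, slot 6 empty → index 6.
Insert 727: h=6, h2=8, slot 6 occupied → index 14.
Insert 45: h=1, slot 1 empty → index 1.
Insert 776: h=1, h2=9, slot 1 occupied → index 10.
Insert 913: h=12, slot 12 empty → index 12.
Insert 130: h=1, h2=3, slot 1 occupied → index 4.
Insert 196: h=13, slot 13 empty → index 13.
Insert 835: h=4, h2=4, slots 4,8,12 occupied → index 16.
Insert 976: h=8, h2=1, slot 8 occupied → index 9.
Table: [_, 45, _, _, 130, _, 489, _, 279, 976, 776, _, 913, 196, 727, _, 835]

16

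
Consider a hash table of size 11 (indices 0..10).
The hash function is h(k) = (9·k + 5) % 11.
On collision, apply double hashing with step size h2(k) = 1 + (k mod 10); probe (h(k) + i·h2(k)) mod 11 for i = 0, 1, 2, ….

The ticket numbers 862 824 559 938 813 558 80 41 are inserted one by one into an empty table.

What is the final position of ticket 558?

Insert 862: h=8, slot 8 empty => index 8.
Insert 824: h=7, slot 7 empty => index 7.
Insert 559: h=9, slot 9 empty => index 9.
Insert 938: h=10, slot 10 empty => index 10.
Insert 813: h=7, h2=4, slot 7 occupied => index 0.
Insert 558: h=0, h2=9, slots 0,9,7 occupied => index 5.
Insert 80: h=10, h2=1, slots 10,0 occupied => index 1.
Insert 41: h=0, h2=2, slot 0 occupied => index 2.
Table: [813, 80, 41, _, _, 558, _, 824, 862, 559, 938]

5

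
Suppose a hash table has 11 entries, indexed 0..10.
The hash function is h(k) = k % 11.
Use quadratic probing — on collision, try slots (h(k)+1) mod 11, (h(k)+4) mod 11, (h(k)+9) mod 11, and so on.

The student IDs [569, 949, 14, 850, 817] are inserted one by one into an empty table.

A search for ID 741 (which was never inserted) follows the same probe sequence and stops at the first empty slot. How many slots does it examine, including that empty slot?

Insert 569: h=8, slot 8 empty -> index 8.
Insert 949: h=3, slot 3 empty -> index 3.
Insert 14: h=3, slot 3 occupied -> index 4.
Insert 850: h=3, slots 3,4 occupied -> index 7.
Insert 817: h=3, slots 3,4,7 occupied -> index 1.
Table: [—, 817, —, 949, 14, —, —, 850, 569, —, —]
Lookup 741: h=4, probe 4,5 → slot 5 empty, not found.

2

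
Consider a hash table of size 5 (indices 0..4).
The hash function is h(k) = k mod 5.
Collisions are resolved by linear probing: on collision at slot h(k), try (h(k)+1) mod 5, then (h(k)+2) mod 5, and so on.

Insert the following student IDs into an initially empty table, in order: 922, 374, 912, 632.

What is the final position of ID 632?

922 hashes to 2; slot 2 is free → place at 2.
374 hashes to 4; slot 4 is free → place at 4.
912 hashes to 2; 2 taken → place at 3.
632 hashes to 2; 2,3,4 taken → place at 0.
Table: [632, _, 922, 912, 374]

0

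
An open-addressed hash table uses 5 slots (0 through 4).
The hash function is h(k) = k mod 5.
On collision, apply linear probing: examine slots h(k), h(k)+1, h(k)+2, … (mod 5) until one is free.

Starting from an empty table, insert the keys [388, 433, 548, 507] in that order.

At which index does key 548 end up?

0

388: h=3 => slot 3
433: h=3, probe 3,4 => slot 4
548: h=3, probe 3,4,0 => slot 0
507: h=2 => slot 2
Table: [548, ., 507, 388, 433]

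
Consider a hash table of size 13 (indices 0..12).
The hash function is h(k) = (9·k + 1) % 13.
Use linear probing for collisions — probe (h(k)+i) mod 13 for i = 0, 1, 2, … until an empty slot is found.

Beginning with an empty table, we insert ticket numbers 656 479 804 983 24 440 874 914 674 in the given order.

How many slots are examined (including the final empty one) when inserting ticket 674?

Insert 656: h=3, slot 3 empty → index 3.
Insert 479: h=9, slot 9 empty → index 9.
Insert 804: h=9, slot 9 occupied → index 10.
Insert 983: h=8, slot 8 empty → index 8.
Insert 24: h=9, slots 9,10 occupied → index 11.
Insert 440: h=9, slots 9,10,11 occupied → index 12.
Insert 874: h=2, slot 2 empty → index 2.
Insert 914: h=11, slots 11,12 occupied → index 0.
Insert 674: h=9, slots 9,10,11,12,0 occupied → index 1.
Table: [914, 674, 874, 656, _, _, _, _, 983, 479, 804, 24, 440]

6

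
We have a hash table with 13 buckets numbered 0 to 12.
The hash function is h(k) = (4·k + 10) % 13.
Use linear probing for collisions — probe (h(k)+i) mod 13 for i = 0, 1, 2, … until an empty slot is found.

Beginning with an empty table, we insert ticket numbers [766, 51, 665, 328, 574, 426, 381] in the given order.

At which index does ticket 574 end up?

8

Insert 766: h=6, slot 6 empty → index 6.
Insert 51: h=6, slot 6 occupied → index 7.
Insert 665: h=5, slot 5 empty → index 5.
Insert 328: h=9, slot 9 empty → index 9.
Insert 574: h=5, slots 5,6,7 occupied → index 8.
Insert 426: h=11, slot 11 empty → index 11.
Insert 381: h=0, slot 0 empty → index 0.
Table: [381, ∅, ∅, ∅, ∅, 665, 766, 51, 574, 328, ∅, 426, ∅]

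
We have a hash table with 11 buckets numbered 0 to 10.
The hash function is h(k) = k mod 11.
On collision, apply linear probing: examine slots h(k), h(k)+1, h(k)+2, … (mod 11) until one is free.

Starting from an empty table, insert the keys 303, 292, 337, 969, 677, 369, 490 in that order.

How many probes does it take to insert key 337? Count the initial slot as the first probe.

303 hashes to 6; slot 6 is free => place at 6.
292 hashes to 6; 6 taken => place at 7.
337 hashes to 7; 7 taken => place at 8.
969 hashes to 1; slot 1 is free => place at 1.
677 hashes to 6; 6,7,8 taken => place at 9.
369 hashes to 6; 6,7,8,9 taken => place at 10.
490 hashes to 6; 6,7,8,9,10 taken => place at 0.
Table: [490, 969, —, —, —, —, 303, 292, 337, 677, 369]

2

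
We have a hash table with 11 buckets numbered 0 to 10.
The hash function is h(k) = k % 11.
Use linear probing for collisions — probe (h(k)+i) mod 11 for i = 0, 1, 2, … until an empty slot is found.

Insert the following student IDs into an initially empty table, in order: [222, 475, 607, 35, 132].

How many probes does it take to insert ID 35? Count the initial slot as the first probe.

4

222 hashes to 2; slot 2 is free → place at 2.
475 hashes to 2; 2 taken → place at 3.
607 hashes to 2; 2,3 taken → place at 4.
35 hashes to 2; 2,3,4 taken → place at 5.
132 hashes to 0; slot 0 is free → place at 0.
Table: [132, -, 222, 475, 607, 35, -, -, -, -, -]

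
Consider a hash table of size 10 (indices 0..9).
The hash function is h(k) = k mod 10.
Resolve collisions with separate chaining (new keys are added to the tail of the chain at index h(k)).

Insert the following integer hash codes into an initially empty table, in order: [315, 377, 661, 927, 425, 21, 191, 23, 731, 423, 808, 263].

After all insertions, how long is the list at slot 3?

315 → bucket 5
377 → bucket 7
661 → bucket 1
927 → bucket 7 (collision)
425 → bucket 5 (collision)
21 → bucket 1 (collision)
191 → bucket 1 (collision)
23 → bucket 3
731 → bucket 1 (collision)
423 → bucket 3 (collision)
808 → bucket 8
263 → bucket 3 (collision)
Final buckets:
0: —
1: 661 -> 21 -> 191 -> 731
2: —
3: 23 -> 423 -> 263
4: —
5: 315 -> 425
6: —
7: 377 -> 927
8: 808
9: —

3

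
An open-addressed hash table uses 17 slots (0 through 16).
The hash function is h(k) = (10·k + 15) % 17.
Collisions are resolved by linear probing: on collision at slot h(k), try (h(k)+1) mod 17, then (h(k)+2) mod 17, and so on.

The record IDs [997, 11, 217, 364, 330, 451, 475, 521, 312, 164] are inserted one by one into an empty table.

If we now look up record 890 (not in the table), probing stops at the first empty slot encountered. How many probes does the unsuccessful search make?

6

997: h=6 => slot 6
11: h=6, probe 6,7 => slot 7
217: h=9 => slot 9
364: h=0 => slot 0
330: h=0, probe 0,1 => slot 1
451: h=3 => slot 3
475: h=5 => slot 5
521: h=6, probe 6,7,8 => slot 8
312: h=7, probe 7,8,9,10 => slot 10
164: h=6, probe 6,7,8,9,10,11 => slot 11
Table: [364, 330, ∅, 451, ∅, 475, 997, 11, 521, 217, 312, 164, ∅, ∅, ∅, ∅, ∅]
Lookup 890: h=7, probe 7,8,9,10,11,12 → slot 12 empty, not found.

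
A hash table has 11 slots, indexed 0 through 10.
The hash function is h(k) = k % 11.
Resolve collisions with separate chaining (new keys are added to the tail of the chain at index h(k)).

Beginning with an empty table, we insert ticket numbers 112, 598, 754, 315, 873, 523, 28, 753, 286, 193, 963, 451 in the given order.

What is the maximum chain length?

5

112 → bucket 2
598 → bucket 4
754 → bucket 6
315 → bucket 7
873 → bucket 4 (collision)
523 → bucket 6 (collision)
28 → bucket 6 (collision)
753 → bucket 5
286 → bucket 0
193 → bucket 6 (collision)
963 → bucket 6 (collision)
451 → bucket 0 (collision)
Final buckets:
0: 286 -> 451
1: .
2: 112
3: .
4: 598 -> 873
5: 753
6: 754 -> 523 -> 28 -> 193 -> 963
7: 315
8: .
9: .
10: .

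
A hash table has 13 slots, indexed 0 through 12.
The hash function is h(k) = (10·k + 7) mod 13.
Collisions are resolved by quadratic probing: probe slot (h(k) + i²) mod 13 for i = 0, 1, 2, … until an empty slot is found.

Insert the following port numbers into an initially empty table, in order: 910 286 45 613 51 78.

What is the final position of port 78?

910 hashes to 7; slot 7 is free → place at 7.
286 hashes to 7; 7 taken → place at 8.
45 hashes to 2; slot 2 is free → place at 2.
613 hashes to 1; slot 1 is free → place at 1.
51 hashes to 10; slot 10 is free → place at 10.
78 hashes to 7; 7,8 taken → place at 11.
Table: [_, 613, 45, _, _, _, _, 910, 286, _, 51, 78, _]

11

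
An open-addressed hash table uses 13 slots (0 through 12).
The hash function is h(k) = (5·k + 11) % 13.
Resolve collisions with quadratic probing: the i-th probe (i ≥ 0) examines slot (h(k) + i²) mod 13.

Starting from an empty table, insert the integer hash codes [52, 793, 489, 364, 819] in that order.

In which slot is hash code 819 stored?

52: h=11 => slot 11
793: h=11, probe 11,12 => slot 12
489: h=12, probe 12,0 => slot 0
364: h=11, probe 11,12,2 => slot 2
819: h=11, probe 11,12,2,7 => slot 7
Table: [489, _, 364, _, _, _, _, 819, _, _, _, 52, 793]

7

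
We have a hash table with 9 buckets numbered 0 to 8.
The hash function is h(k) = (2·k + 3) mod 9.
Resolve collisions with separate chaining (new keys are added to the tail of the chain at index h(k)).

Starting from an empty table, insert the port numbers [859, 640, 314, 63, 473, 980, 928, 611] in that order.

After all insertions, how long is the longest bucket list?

859 -> bucket 2
640 -> bucket 5
314 -> bucket 1
63 -> bucket 3
473 -> bucket 4
980 -> bucket 1 (collision)
928 -> bucket 5 (collision)
611 -> bucket 1 (collision)
Final buckets:
0: —
1: 314 -> 980 -> 611
2: 859
3: 63
4: 473
5: 640 -> 928
6: —
7: —
8: —

3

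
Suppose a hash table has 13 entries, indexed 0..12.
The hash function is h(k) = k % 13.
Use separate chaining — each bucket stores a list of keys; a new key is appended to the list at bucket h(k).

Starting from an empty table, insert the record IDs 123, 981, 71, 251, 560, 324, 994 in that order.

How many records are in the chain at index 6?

Insert 123: h=6, bucket 6 empty → new chain.
Insert 981: h=6, bucket 6 nonempty → append to chain.
Insert 71: h=6, bucket 6 nonempty → append to chain.
Insert 251: h=4, bucket 4 empty → new chain.
Insert 560: h=1, bucket 1 empty → new chain.
Insert 324: h=12, bucket 12 empty → new chain.
Insert 994: h=6, bucket 6 nonempty → append to chain.
Final buckets:
0: —
1: 560
2: —
3: —
4: 251
5: —
6: 123 -> 981 -> 71 -> 994
7: —
8: —
9: —
10: —
11: —
12: 324

4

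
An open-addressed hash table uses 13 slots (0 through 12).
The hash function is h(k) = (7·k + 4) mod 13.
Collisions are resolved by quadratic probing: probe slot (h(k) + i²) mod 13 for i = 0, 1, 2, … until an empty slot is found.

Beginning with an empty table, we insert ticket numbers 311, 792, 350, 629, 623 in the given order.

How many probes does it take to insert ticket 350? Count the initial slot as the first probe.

311: h=10 → slot 10
792: h=10, probe 10,11 → slot 11
350: h=10, probe 10,11,1 → slot 1
629: h=0 → slot 0
623: h=10, probe 10,11,1,6 → slot 6
Table: [629, 350, -, -, -, -, 623, -, -, -, 311, 792, -]

3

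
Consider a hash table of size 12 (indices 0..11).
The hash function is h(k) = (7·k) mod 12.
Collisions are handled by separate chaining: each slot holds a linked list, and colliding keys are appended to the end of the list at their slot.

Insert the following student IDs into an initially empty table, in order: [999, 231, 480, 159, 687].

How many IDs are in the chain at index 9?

Insert 999: h=9, bucket 9 empty → new chain.
Insert 231: h=9, bucket 9 nonempty → append to chain.
Insert 480: h=0, bucket 0 empty → new chain.
Insert 159: h=9, bucket 9 nonempty → append to chain.
Insert 687: h=9, bucket 9 nonempty → append to chain.
Final buckets:
0: 480
1: —
2: —
3: —
4: —
5: —
6: —
7: —
8: —
9: 999 -> 231 -> 159 -> 687
10: —
11: —

4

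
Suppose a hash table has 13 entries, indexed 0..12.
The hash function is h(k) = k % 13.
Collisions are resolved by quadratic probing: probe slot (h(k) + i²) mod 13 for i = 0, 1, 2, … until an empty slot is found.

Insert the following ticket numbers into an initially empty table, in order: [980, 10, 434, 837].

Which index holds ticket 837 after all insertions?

Insert 980: h=5, slot 5 empty → index 5.
Insert 10: h=10, slot 10 empty → index 10.
Insert 434: h=5, slot 5 occupied → index 6.
Insert 837: h=5, slots 5,6 occupied → index 9.
Table: [∅, ∅, ∅, ∅, ∅, 980, 434, ∅, ∅, 837, 10, ∅, ∅]

9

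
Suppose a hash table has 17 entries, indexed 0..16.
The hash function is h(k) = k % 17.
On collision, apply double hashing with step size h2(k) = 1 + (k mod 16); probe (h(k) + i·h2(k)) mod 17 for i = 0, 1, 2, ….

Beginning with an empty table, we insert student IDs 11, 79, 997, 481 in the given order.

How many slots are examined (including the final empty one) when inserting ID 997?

2

11 hashes to 11; slot 11 is free -> place at 11.
79 hashes to 11, h2=16; 11 taken -> place at 10.
997 hashes to 11, h2=6; 11 taken -> place at 0.
481 hashes to 5; slot 5 is free -> place at 5.
Table: [997, -, -, -, -, 481, -, -, -, -, 79, 11, -, -, -, -, -]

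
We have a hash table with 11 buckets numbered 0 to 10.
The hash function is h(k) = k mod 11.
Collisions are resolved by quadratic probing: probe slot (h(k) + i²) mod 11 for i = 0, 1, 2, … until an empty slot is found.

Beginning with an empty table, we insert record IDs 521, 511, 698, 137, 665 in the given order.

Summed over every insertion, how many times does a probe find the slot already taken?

6

521: h=4 → slot 4
511: h=5 → slot 5
698: h=5, probe 5,6 → slot 6
137: h=5, probe 5,6,9 → slot 9
665: h=5, probe 5,6,9,3 → slot 3
Table: [-, -, -, 665, 521, 511, 698, -, -, 137, -]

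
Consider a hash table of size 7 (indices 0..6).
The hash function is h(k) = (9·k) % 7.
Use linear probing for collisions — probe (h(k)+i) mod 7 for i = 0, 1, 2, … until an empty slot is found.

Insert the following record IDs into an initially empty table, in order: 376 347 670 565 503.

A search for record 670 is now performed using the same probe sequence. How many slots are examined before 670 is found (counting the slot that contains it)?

Insert 376: h=3, slot 3 empty => index 3.
Insert 347: h=1, slot 1 empty => index 1.
Insert 670: h=3, slot 3 occupied => index 4.
Insert 565: h=3, slots 3,4 occupied => index 5.
Insert 503: h=5, slot 5 occupied => index 6.
Table: [_, 347, _, 376, 670, 565, 503]
Lookup 670: h=3, probe 3,4 → found at 4.

2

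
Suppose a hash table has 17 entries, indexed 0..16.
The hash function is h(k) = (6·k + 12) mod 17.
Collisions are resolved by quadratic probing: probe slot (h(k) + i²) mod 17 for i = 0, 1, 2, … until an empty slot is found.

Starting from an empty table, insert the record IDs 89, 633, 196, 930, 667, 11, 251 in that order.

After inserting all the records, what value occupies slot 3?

Insert 89: h=2, slot 2 empty => index 2.
Insert 633: h=2, slot 2 occupied => index 3.
Insert 196: h=15, slot 15 empty => index 15.
Insert 930: h=16, slot 16 empty => index 16.
Insert 667: h=2, slots 2,3 occupied => index 6.
Insert 11: h=10, slot 10 empty => index 10.
Insert 251: h=5, slot 5 empty => index 5.
Table: [_, _, 89, 633, _, 251, 667, _, _, _, 11, _, _, _, _, 196, 930]

633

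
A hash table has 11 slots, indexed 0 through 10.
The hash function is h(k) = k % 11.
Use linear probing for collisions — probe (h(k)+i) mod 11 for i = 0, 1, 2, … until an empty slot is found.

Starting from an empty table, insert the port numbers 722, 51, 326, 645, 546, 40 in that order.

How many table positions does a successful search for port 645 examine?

4

Insert 722: h=7, slot 7 empty => index 7.
Insert 51: h=7, slot 7 occupied => index 8.
Insert 326: h=7, slots 7,8 occupied => index 9.
Insert 645: h=7, slots 7,8,9 occupied => index 10.
Insert 546: h=7, slots 7,8,9,10 occupied => index 0.
Insert 40: h=7, slots 7,8,9,10,0 occupied => index 1.
Table: [546, 40, ∅, ∅, ∅, ∅, ∅, 722, 51, 326, 645]
Lookup 645: h=7, probe 7,8,9,10 → found at 10.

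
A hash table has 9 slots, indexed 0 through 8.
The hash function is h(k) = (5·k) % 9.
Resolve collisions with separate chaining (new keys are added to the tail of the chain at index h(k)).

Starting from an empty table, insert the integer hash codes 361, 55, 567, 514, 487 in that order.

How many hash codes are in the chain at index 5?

4

361 → bucket 5
55 → bucket 5 (collision)
567 → bucket 0
514 → bucket 5 (collision)
487 → bucket 5 (collision)
Final buckets:
0: 567
1: —
2: —
3: —
4: —
5: 361 -> 55 -> 514 -> 487
6: —
7: —
8: —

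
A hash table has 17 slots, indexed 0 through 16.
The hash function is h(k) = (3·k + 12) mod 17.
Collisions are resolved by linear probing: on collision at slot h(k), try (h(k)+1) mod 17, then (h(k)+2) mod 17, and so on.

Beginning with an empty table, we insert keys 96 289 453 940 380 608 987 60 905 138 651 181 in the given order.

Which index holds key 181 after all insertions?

96 hashes to 11; slot 11 is free -> place at 11.
289 hashes to 12; slot 12 is free -> place at 12.
453 hashes to 11; 11,12 taken -> place at 13.
940 hashes to 10; slot 10 is free -> place at 10.
380 hashes to 13; 13 taken -> place at 14.
608 hashes to 0; slot 0 is free -> place at 0.
987 hashes to 15; slot 15 is free -> place at 15.
60 hashes to 5; slot 5 is free -> place at 5.
905 hashes to 7; slot 7 is free -> place at 7.
138 hashes to 1; slot 1 is free -> place at 1.
651 hashes to 10; 10,11,12,13,14,15 taken -> place at 16.
181 hashes to 11; 11,12,13,14,15,16,0,1 taken -> place at 2.
Table: [608, 138, 181, ., ., 60, ., 905, ., ., 940, 96, 289, 453, 380, 987, 651]

2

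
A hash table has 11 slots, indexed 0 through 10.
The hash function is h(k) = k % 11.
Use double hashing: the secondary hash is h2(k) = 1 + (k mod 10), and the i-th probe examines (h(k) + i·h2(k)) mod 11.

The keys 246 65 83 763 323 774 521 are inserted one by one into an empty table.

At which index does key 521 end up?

3

246 hashes to 4; slot 4 is free -> place at 4.
65 hashes to 10; slot 10 is free -> place at 10.
83 hashes to 6; slot 6 is free -> place at 6.
763 hashes to 4, h2=4; 4 taken -> place at 8.
323 hashes to 4, h2=4; 4,8 taken -> place at 1.
774 hashes to 4, h2=5; 4 taken -> place at 9.
521 hashes to 4, h2=2; 4,6,8,10,1 taken -> place at 3.
Table: [_, 323, _, 521, 246, _, 83, _, 763, 774, 65]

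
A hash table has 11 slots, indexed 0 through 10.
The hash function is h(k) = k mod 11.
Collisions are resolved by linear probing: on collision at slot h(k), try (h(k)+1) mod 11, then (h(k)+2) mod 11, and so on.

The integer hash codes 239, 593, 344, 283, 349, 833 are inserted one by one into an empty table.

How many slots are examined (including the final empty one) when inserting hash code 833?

5

239: h=8 -> slot 8
593: h=10 -> slot 10
344: h=3 -> slot 3
283: h=8, probe 8,9 -> slot 9
349: h=8, probe 8,9,10,0 -> slot 0
833: h=8, probe 8,9,10,0,1 -> slot 1
Table: [349, 833, _, 344, _, _, _, _, 239, 283, 593]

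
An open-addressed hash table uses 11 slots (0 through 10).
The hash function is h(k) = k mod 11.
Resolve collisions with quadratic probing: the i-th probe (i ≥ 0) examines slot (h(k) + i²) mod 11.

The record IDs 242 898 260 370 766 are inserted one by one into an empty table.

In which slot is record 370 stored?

5

242: h=0 -> slot 0
898: h=7 -> slot 7
260: h=7, probe 7,8 -> slot 8
370: h=7, probe 7,8,0,5 -> slot 5
766: h=7, probe 7,8,0,5,1 -> slot 1
Table: [242, 766, —, —, —, 370, —, 898, 260, —, —]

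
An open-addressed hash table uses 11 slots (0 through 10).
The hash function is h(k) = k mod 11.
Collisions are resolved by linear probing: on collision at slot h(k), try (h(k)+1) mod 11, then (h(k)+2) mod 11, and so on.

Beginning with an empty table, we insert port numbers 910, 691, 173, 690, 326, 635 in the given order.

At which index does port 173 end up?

10

910 hashes to 8; slot 8 is free → place at 8.
691 hashes to 9; slot 9 is free → place at 9.
173 hashes to 8; 8,9 taken → place at 10.
690 hashes to 8; 8,9,10 taken → place at 0.
326 hashes to 7; slot 7 is free → place at 7.
635 hashes to 8; 8,9,10,0 taken → place at 1.
Table: [690, 635, -, -, -, -, -, 326, 910, 691, 173]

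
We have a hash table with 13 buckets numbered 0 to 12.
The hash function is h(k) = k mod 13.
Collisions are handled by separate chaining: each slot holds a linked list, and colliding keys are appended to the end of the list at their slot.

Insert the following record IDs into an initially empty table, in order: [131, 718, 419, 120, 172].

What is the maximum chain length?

131 → bucket 1
718 → bucket 3
419 → bucket 3 (collision)
120 → bucket 3 (collision)
172 → bucket 3 (collision)
Final buckets:
0: -
1: 131
2: -
3: 718 -> 419 -> 120 -> 172
4: -
5: -
6: -
7: -
8: -
9: -
10: -
11: -
12: -

4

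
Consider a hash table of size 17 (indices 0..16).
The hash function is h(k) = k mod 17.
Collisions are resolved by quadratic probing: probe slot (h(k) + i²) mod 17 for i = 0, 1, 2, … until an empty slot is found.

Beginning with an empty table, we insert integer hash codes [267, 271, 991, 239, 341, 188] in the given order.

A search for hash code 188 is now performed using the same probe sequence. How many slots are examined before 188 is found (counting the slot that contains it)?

4

Insert 267: h=12, slot 12 empty -> index 12.
Insert 271: h=16, slot 16 empty -> index 16.
Insert 991: h=5, slot 5 empty -> index 5.
Insert 239: h=1, slot 1 empty -> index 1.
Insert 341: h=1, slot 1 occupied -> index 2.
Insert 188: h=1, slots 1,2,5 occupied -> index 10.
Table: [∅, 239, 341, ∅, ∅, 991, ∅, ∅, ∅, ∅, 188, ∅, 267, ∅, ∅, ∅, 271]
Lookup 188: h=1, probe 1,2,5,10 → found at 10.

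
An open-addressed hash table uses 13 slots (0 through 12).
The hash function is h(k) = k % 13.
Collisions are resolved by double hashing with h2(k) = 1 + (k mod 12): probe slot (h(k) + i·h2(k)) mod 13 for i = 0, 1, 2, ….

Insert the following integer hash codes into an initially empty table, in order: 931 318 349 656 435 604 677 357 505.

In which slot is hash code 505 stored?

931: h=8 → slot 8
318: h=6 → slot 6
349: h=11 → slot 11
656: h=6, h2=9, probe 6,2 → slot 2
435: h=6, h2=4, probe 6,10 → slot 10
604: h=6, h2=5, probe 6,11,3 → slot 3
677: h=1 → slot 1
357: h=6, h2=10, probe 6,3,0 → slot 0
505: h=11, h2=2, probe 11,0,2,4 → slot 4
Table: [357, 677, 656, 604, 505, _, 318, _, 931, _, 435, 349, _]

4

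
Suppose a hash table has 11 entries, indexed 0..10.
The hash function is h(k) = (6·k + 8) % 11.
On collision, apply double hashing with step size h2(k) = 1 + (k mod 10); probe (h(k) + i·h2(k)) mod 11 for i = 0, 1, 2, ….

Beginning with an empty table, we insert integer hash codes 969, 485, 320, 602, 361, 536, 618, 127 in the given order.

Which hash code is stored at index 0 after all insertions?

127

Insert 969: h=3, slot 3 empty => index 3.
Insert 485: h=3, h2=6, slot 3 occupied => index 9.
Insert 320: h=3, h2=1, slot 3 occupied => index 4.
Insert 602: h=1, slot 1 empty => index 1.
Insert 361: h=7, slot 7 empty => index 7.
Insert 536: h=1, h2=7, slot 1 occupied => index 8.
Insert 618: h=9, h2=9, slots 9,7 occupied => index 5.
Insert 127: h=0, slot 0 empty => index 0.
Table: [127, 602, ∅, 969, 320, 618, ∅, 361, 536, 485, ∅]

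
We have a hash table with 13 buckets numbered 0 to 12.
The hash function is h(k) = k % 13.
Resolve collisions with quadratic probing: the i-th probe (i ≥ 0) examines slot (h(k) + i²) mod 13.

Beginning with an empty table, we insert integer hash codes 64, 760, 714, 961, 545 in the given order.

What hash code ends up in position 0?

714

64 hashes to 12; slot 12 is free → place at 12.
760 hashes to 6; slot 6 is free → place at 6.
714 hashes to 12; 12 taken → place at 0.
961 hashes to 12; 12,0 taken → place at 3.
545 hashes to 12; 12,0,3 taken → place at 8.
Table: [714, _, _, 961, _, _, 760, _, 545, _, _, _, 64]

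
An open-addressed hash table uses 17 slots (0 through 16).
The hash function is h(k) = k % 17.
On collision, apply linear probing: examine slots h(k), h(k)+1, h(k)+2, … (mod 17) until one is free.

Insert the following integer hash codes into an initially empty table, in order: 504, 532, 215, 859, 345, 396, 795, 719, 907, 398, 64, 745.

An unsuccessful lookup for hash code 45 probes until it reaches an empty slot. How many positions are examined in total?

7

504: h=11 => slot 11
532: h=5 => slot 5
215: h=11, probe 11,12 => slot 12
859: h=9 => slot 9
345: h=5, probe 5,6 => slot 6
396: h=5, probe 5,6,7 => slot 7
795: h=13 => slot 13
719: h=5, probe 5,6,7,8 => slot 8
907: h=6, probe 6,7,8,9,10 => slot 10
398: h=7, probe 7,8,9,10,11,12,13,14 => slot 14
64: h=13, probe 13,14,15 => slot 15
745: h=14, probe 14,15,16 => slot 16
Table: [_, _, _, _, _, 532, 345, 396, 719, 859, 907, 504, 215, 795, 398, 64, 745]
Lookup 45: h=11, probe 11,12,13,14,15,16,0 → slot 0 empty, not found.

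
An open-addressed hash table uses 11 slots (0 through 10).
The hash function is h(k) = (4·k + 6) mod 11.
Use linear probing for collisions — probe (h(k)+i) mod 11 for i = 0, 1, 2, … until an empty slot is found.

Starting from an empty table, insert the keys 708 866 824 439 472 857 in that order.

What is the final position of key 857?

Insert 708: h=0, slot 0 empty → index 0.
Insert 866: h=5, slot 5 empty → index 5.
Insert 824: h=2, slot 2 empty → index 2.
Insert 439: h=2, slot 2 occupied → index 3.
Insert 472: h=2, slots 2,3 occupied → index 4.
Insert 857: h=2, slots 2,3,4,5 occupied → index 6.
Table: [708, —, 824, 439, 472, 866, 857, —, —, —, —]

6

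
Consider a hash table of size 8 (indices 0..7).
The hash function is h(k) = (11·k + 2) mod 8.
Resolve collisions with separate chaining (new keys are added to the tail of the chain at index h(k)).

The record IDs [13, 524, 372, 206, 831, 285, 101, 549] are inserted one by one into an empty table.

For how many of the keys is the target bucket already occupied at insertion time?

13 -> bucket 1
524 -> bucket 6
372 -> bucket 6 (collision)
206 -> bucket 4
831 -> bucket 7
285 -> bucket 1 (collision)
101 -> bucket 1 (collision)
549 -> bucket 1 (collision)
Final buckets:
0: _
1: 13 -> 285 -> 101 -> 549
2: _
3: _
4: 206
5: _
6: 524 -> 372
7: 831

4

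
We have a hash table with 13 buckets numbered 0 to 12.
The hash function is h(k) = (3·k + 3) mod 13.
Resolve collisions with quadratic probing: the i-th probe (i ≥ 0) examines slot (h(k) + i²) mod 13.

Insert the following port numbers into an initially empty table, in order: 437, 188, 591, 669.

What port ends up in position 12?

669

437 hashes to 1; slot 1 is free -> place at 1.
188 hashes to 8; slot 8 is free -> place at 8.
591 hashes to 8; 8 taken -> place at 9.
669 hashes to 8; 8,9 taken -> place at 12.
Table: [., 437, ., ., ., ., ., ., 188, 591, ., ., 669]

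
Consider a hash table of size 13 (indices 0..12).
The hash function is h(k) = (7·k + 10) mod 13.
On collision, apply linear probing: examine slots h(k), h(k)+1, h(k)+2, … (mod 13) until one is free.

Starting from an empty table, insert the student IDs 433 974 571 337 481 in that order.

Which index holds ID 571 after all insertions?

433 hashes to 12; slot 12 is free -> place at 12.
974 hashes to 3; slot 3 is free -> place at 3.
571 hashes to 3; 3 taken -> place at 4.
337 hashes to 3; 3,4 taken -> place at 5.
481 hashes to 10; slot 10 is free -> place at 10.
Table: [_, _, _, 974, 571, 337, _, _, _, _, 481, _, 433]

4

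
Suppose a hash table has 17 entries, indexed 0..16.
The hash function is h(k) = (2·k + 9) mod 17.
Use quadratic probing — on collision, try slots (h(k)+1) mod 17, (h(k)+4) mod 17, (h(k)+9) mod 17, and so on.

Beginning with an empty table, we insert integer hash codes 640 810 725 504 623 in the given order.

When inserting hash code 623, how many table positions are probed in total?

Insert 640: h=14, slot 14 empty => index 14.
Insert 810: h=14, slot 14 occupied => index 15.
Insert 725: h=14, slots 14,15 occupied => index 1.
Insert 504: h=14, slots 14,15,1 occupied => index 6.
Insert 623: h=14, slots 14,15,1,6 occupied => index 13.
Table: [_, 725, _, _, _, _, 504, _, _, _, _, _, _, 623, 640, 810, _]

5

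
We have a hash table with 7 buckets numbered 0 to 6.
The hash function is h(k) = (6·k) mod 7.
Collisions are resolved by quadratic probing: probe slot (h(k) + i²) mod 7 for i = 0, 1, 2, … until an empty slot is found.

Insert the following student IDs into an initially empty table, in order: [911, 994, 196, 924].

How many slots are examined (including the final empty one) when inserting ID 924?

911 hashes to 6; slot 6 is free -> place at 6.
994 hashes to 0; slot 0 is free -> place at 0.
196 hashes to 0; 0 taken -> place at 1.
924 hashes to 0; 0,1 taken -> place at 4.
Table: [994, 196, _, _, 924, _, 911]

3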